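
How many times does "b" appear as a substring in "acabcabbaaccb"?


Searching for "b" in "acabcabbaaccb"
Scanning each position:
  Position 0: "a" => no
  Position 1: "c" => no
  Position 2: "a" => no
  Position 3: "b" => MATCH
  Position 4: "c" => no
  Position 5: "a" => no
  Position 6: "b" => MATCH
  Position 7: "b" => MATCH
  Position 8: "a" => no
  Position 9: "a" => no
  Position 10: "c" => no
  Position 11: "c" => no
  Position 12: "b" => MATCH
Total occurrences: 4

4


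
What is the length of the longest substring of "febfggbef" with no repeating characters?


Input: "febfggbef"
Sliding window (track last position of each char):
  Position 0 ('f'): window [0,0] length 1 -- new best
  Position 1 ('e'): window [0,1] length 2 -- new best
  Position 2 ('b'): window [0,2] length 3 -- new best
  Position 3 ('f'): repeat (last at 0), move window start to 1
  Position 3 ('f'): window [1,3] length 3
  Position 4 ('g'): window [1,4] length 4 -- new best
  Position 5 ('g'): repeat (last at 4), move window start to 5
  Position 5 ('g'): window [5,5] length 1
  Position 6 ('b'): window [5,6] length 2
  Position 7 ('e'): window [5,7] length 3
  Position 8 ('f'): window [5,8] length 4
Longest substring with no repeats: "ebfg" with length 4

4


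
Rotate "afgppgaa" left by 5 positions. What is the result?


Input: "afgppgaa", rotate left by 5
First 5 characters: "afgpp"
Remaining characters: "gaa"
Concatenate remaining + first: "gaa" + "afgpp" = "gaaafgpp"

gaaafgpp


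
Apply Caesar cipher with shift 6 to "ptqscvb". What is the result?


Caesar cipher: shift "ptqscvb" by 6
  'p' (pos 15) + 6 = pos 21 = 'v'
  't' (pos 19) + 6 = pos 25 = 'z'
  'q' (pos 16) + 6 = pos 22 = 'w'
  's' (pos 18) + 6 = pos 24 = 'y'
  'c' (pos 2) + 6 = pos 8 = 'i'
  'v' (pos 21) + 6 = pos 1 = 'b'
  'b' (pos 1) + 6 = pos 7 = 'h'
Result: vzwyibh

vzwyibh


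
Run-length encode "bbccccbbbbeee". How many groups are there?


Input: bbccccbbbbeee
Scanning for consecutive runs:
  Group 1: 'b' x 2 (positions 0-1)
  Group 2: 'c' x 4 (positions 2-5)
  Group 3: 'b' x 4 (positions 6-9)
  Group 4: 'e' x 3 (positions 10-12)
Total groups: 4

4


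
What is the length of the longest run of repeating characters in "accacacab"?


Input: "accacacab"
Scanning for longest run:
  Position 1 ('c'): new char, reset run to 1
  Position 2 ('c'): continues run of 'c', length=2
  Position 3 ('a'): new char, reset run to 1
  Position 4 ('c'): new char, reset run to 1
  Position 5 ('a'): new char, reset run to 1
  Position 6 ('c'): new char, reset run to 1
  Position 7 ('a'): new char, reset run to 1
  Position 8 ('b'): new char, reset run to 1
Longest run: 'c' with length 2

2


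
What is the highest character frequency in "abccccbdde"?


Input: abccccbdde
Character counts:
  'a': 1
  'b': 2
  'c': 4
  'd': 2
  'e': 1
Maximum frequency: 4

4


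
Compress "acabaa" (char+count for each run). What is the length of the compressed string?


Input: acabaa
Runs:
  'a' x 1 => "a1"
  'c' x 1 => "c1"
  'a' x 1 => "a1"
  'b' x 1 => "b1"
  'a' x 2 => "a2"
Compressed: "a1c1a1b1a2"
Compressed length: 10

10


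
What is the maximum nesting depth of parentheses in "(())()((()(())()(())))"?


Input: "(())()((()(())()(())))"
Tracking depth:
  Position 0 '(': depth becomes 1
  Position 1 '(': depth becomes 2
  Position 2 ')': depth becomes 1
  Position 3 ')': depth becomes 0
  Position 4 '(': depth becomes 1
  Position 5 ')': depth becomes 0
  Position 6 '(': depth becomes 1
  Position 7 '(': depth becomes 2
  Position 8 '(': depth becomes 3
  Position 9 ')': depth becomes 2
  Position 10 '(': depth becomes 3
  Position 11 '(': depth becomes 4
  Position 12 ')': depth becomes 3
  Position 13 ')': depth becomes 2
  Position 14 '(': depth becomes 3
  Position 15 ')': depth becomes 2
  Position 16 '(': depth becomes 3
  Position 17 '(': depth becomes 4
  Position 18 ')': depth becomes 3
  Position 19 ')': depth becomes 2
  Position 20 ')': depth becomes 1
  Position 21 ')': depth becomes 0
Maximum depth reached: 4

4


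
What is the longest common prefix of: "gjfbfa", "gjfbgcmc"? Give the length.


Words: gjfbfa, gjfbgcmc
  Position 0: all 'g' => match
  Position 1: all 'j' => match
  Position 2: all 'f' => match
  Position 3: all 'b' => match
  Position 4: ('f', 'g') => mismatch, stop
LCP = "gjfb" (length 4)

4


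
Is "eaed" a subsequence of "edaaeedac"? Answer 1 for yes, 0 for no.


Check if "eaed" is a subsequence of "edaaeedac"
Greedy scan:
  Position 0 ('e'): matches sub[0] = 'e'
  Position 1 ('d'): no match needed
  Position 2 ('a'): matches sub[1] = 'a'
  Position 3 ('a'): no match needed
  Position 4 ('e'): matches sub[2] = 'e'
  Position 5 ('e'): no match needed
  Position 6 ('d'): matches sub[3] = 'd'
  Position 7 ('a'): no match needed
  Position 8 ('c'): no match needed
All 4 characters matched => is a subsequence

1


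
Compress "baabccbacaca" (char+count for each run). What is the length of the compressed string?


Input: baabccbacaca
Runs:
  'b' x 1 => "b1"
  'a' x 2 => "a2"
  'b' x 1 => "b1"
  'c' x 2 => "c2"
  'b' x 1 => "b1"
  'a' x 1 => "a1"
  'c' x 1 => "c1"
  'a' x 1 => "a1"
  'c' x 1 => "c1"
  'a' x 1 => "a1"
Compressed: "b1a2b1c2b1a1c1a1c1a1"
Compressed length: 20

20


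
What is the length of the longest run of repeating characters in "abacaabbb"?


Input: "abacaabbb"
Scanning for longest run:
  Position 1 ('b'): new char, reset run to 1
  Position 2 ('a'): new char, reset run to 1
  Position 3 ('c'): new char, reset run to 1
  Position 4 ('a'): new char, reset run to 1
  Position 5 ('a'): continues run of 'a', length=2
  Position 6 ('b'): new char, reset run to 1
  Position 7 ('b'): continues run of 'b', length=2
  Position 8 ('b'): continues run of 'b', length=3
Longest run: 'b' with length 3

3


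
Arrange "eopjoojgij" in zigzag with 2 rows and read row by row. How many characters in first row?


Zigzag "eopjoojgij" into 2 rows:
Placing characters:
  'e' => row 0
  'o' => row 1
  'p' => row 0
  'j' => row 1
  'o' => row 0
  'o' => row 1
  'j' => row 0
  'g' => row 1
  'i' => row 0
  'j' => row 1
Rows:
  Row 0: "epoji"
  Row 1: "ojogj"
First row length: 5

5


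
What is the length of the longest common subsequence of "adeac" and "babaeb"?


LCS of "adeac" and "babaeb"
DP table:
           b    a    b    a    e    b
      0    0    0    0    0    0    0
  a   0    0    1    1    1    1    1
  d   0    0    1    1    1    1    1
  e   0    0    1    1    1    2    2
  a   0    0    1    1    2    2    2
  c   0    0    1    1    2    2    2
LCS length = dp[5][6] = 2

2


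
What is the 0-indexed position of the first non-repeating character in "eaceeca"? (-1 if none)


Input: eaceeca
Character frequencies:
  'a': 2
  'c': 2
  'e': 3
Scanning left to right for freq == 1:
  Position 0 ('e'): freq=3, skip
  Position 1 ('a'): freq=2, skip
  Position 2 ('c'): freq=2, skip
  Position 3 ('e'): freq=3, skip
  Position 4 ('e'): freq=3, skip
  Position 5 ('c'): freq=2, skip
  Position 6 ('a'): freq=2, skip
  No unique character found => answer = -1

-1


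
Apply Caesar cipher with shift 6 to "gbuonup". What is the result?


Caesar cipher: shift "gbuonup" by 6
  'g' (pos 6) + 6 = pos 12 = 'm'
  'b' (pos 1) + 6 = pos 7 = 'h'
  'u' (pos 20) + 6 = pos 0 = 'a'
  'o' (pos 14) + 6 = pos 20 = 'u'
  'n' (pos 13) + 6 = pos 19 = 't'
  'u' (pos 20) + 6 = pos 0 = 'a'
  'p' (pos 15) + 6 = pos 21 = 'v'
Result: mhautav

mhautav


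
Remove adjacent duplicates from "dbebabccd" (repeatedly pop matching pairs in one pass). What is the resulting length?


Input: dbebabccd
Stack-based adjacent duplicate removal:
  Read 'd': push. Stack: d
  Read 'b': push. Stack: db
  Read 'e': push. Stack: dbe
  Read 'b': push. Stack: dbeb
  Read 'a': push. Stack: dbeba
  Read 'b': push. Stack: dbebab
  Read 'c': push. Stack: dbebabc
  Read 'c': matches stack top 'c' => pop. Stack: dbebab
  Read 'd': push. Stack: dbebabd
Final stack: "dbebabd" (length 7)

7


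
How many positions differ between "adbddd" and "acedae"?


Comparing "adbddd" and "acedae" position by position:
  Position 0: 'a' vs 'a' => same
  Position 1: 'd' vs 'c' => DIFFER
  Position 2: 'b' vs 'e' => DIFFER
  Position 3: 'd' vs 'd' => same
  Position 4: 'd' vs 'a' => DIFFER
  Position 5: 'd' vs 'e' => DIFFER
Positions that differ: 4

4


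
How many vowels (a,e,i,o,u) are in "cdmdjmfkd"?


Input: cdmdjmfkd
Checking each character:
  'c' at position 0: consonant
  'd' at position 1: consonant
  'm' at position 2: consonant
  'd' at position 3: consonant
  'j' at position 4: consonant
  'm' at position 5: consonant
  'f' at position 6: consonant
  'k' at position 7: consonant
  'd' at position 8: consonant
Total vowels: 0

0


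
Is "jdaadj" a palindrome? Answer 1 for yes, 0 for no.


Input: jdaadj
Reversed: jdaadj
  Compare pos 0 ('j') with pos 5 ('j'): match
  Compare pos 1 ('d') with pos 4 ('d'): match
  Compare pos 2 ('a') with pos 3 ('a'): match
Result: palindrome

1


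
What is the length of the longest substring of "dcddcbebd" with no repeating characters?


Input: "dcddcbebd"
Sliding window (track last position of each char):
  Position 0 ('d'): window [0,0] length 1 -- new best
  Position 1 ('c'): window [0,1] length 2 -- new best
  Position 2 ('d'): repeat (last at 0), move window start to 1
  Position 2 ('d'): window [1,2] length 2
  Position 3 ('d'): repeat (last at 2), move window start to 3
  Position 3 ('d'): window [3,3] length 1
  Position 4 ('c'): window [3,4] length 2
  Position 5 ('b'): window [3,5] length 3 -- new best
  Position 6 ('e'): window [3,6] length 4 -- new best
  Position 7 ('b'): repeat (last at 5), move window start to 6
  Position 7 ('b'): window [6,7] length 2
  Position 8 ('d'): window [6,8] length 3
Longest substring with no repeats: "dcbe" with length 4

4


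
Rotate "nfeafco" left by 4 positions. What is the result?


Input: "nfeafco", rotate left by 4
First 4 characters: "nfea"
Remaining characters: "fco"
Concatenate remaining + first: "fco" + "nfea" = "fconfea"

fconfea


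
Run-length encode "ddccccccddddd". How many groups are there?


Input: ddccccccddddd
Scanning for consecutive runs:
  Group 1: 'd' x 2 (positions 0-1)
  Group 2: 'c' x 6 (positions 2-7)
  Group 3: 'd' x 5 (positions 8-12)
Total groups: 3

3


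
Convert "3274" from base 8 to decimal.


Input: "3274" in base 8
Positional expansion:
  Digit '3' (value 3) x 8^3 = 1536
  Digit '2' (value 2) x 8^2 = 128
  Digit '7' (value 7) x 8^1 = 56
  Digit '4' (value 4) x 8^0 = 4
Sum = 1724

1724


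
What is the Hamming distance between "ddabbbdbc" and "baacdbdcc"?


Comparing "ddabbbdbc" and "baacdbdcc" position by position:
  Position 0: 'd' vs 'b' => differ
  Position 1: 'd' vs 'a' => differ
  Position 2: 'a' vs 'a' => same
  Position 3: 'b' vs 'c' => differ
  Position 4: 'b' vs 'd' => differ
  Position 5: 'b' vs 'b' => same
  Position 6: 'd' vs 'd' => same
  Position 7: 'b' vs 'c' => differ
  Position 8: 'c' vs 'c' => same
Total differences (Hamming distance): 5

5


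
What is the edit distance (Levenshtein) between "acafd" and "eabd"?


Computing edit distance: "acafd" -> "eabd"
DP table:
           e    a    b    d
      0    1    2    3    4
  a   1    1    1    2    3
  c   2    2    2    2    3
  a   3    3    2    3    3
  f   4    4    3    3    4
  d   5    5    4    4    3
Edit distance = dp[5][4] = 3

3


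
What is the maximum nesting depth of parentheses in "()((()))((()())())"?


Input: "()((()))((()())())"
Tracking depth:
  Position 0 '(': depth becomes 1
  Position 1 ')': depth becomes 0
  Position 2 '(': depth becomes 1
  Position 3 '(': depth becomes 2
  Position 4 '(': depth becomes 3
  Position 5 ')': depth becomes 2
  Position 6 ')': depth becomes 1
  Position 7 ')': depth becomes 0
  Position 8 '(': depth becomes 1
  Position 9 '(': depth becomes 2
  Position 10 '(': depth becomes 3
  Position 11 ')': depth becomes 2
  Position 12 '(': depth becomes 3
  Position 13 ')': depth becomes 2
  Position 14 ')': depth becomes 1
  Position 15 '(': depth becomes 2
  Position 16 ')': depth becomes 1
  Position 17 ')': depth becomes 0
Maximum depth reached: 3

3


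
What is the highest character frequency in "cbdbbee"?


Input: cbdbbee
Character counts:
  'b': 3
  'c': 1
  'd': 1
  'e': 2
Maximum frequency: 3

3


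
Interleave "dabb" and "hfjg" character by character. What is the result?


Interleaving "dabb" and "hfjg":
  Position 0: 'd' from first, 'h' from second => "dh"
  Position 1: 'a' from first, 'f' from second => "af"
  Position 2: 'b' from first, 'j' from second => "bj"
  Position 3: 'b' from first, 'g' from second => "bg"
Result: dhafbjbg

dhafbjbg


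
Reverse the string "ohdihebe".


Input: ohdihebe
Reading characters right to left:
  Position 7: 'e'
  Position 6: 'b'
  Position 5: 'e'
  Position 4: 'h'
  Position 3: 'i'
  Position 2: 'd'
  Position 1: 'h'
  Position 0: 'o'
Reversed: ebehidho

ebehidho


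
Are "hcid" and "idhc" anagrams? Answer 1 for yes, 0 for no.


Strings: "hcid", "idhc"
Sorted first:  cdhi
Sorted second: cdhi
Sorted forms match => anagrams

1


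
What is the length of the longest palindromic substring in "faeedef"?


Input: "faeedef"
Checking substrings for palindromes:
  [3:6] "ede" (len 3) => palindrome
  [2:4] "ee" (len 2) => palindrome
Longest palindromic substring: "ede" with length 3

3


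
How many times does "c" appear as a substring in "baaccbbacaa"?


Searching for "c" in "baaccbbacaa"
Scanning each position:
  Position 0: "b" => no
  Position 1: "a" => no
  Position 2: "a" => no
  Position 3: "c" => MATCH
  Position 4: "c" => MATCH
  Position 5: "b" => no
  Position 6: "b" => no
  Position 7: "a" => no
  Position 8: "c" => MATCH
  Position 9: "a" => no
  Position 10: "a" => no
Total occurrences: 3

3


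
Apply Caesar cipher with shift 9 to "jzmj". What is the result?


Caesar cipher: shift "jzmj" by 9
  'j' (pos 9) + 9 = pos 18 = 's'
  'z' (pos 25) + 9 = pos 8 = 'i'
  'm' (pos 12) + 9 = pos 21 = 'v'
  'j' (pos 9) + 9 = pos 18 = 's'
Result: sivs

sivs


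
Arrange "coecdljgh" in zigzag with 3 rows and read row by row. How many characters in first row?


Zigzag "coecdljgh" into 3 rows:
Placing characters:
  'c' => row 0
  'o' => row 1
  'e' => row 2
  'c' => row 1
  'd' => row 0
  'l' => row 1
  'j' => row 2
  'g' => row 1
  'h' => row 0
Rows:
  Row 0: "cdh"
  Row 1: "oclg"
  Row 2: "ej"
First row length: 3

3


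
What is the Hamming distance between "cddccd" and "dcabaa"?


Comparing "cddccd" and "dcabaa" position by position:
  Position 0: 'c' vs 'd' => differ
  Position 1: 'd' vs 'c' => differ
  Position 2: 'd' vs 'a' => differ
  Position 3: 'c' vs 'b' => differ
  Position 4: 'c' vs 'a' => differ
  Position 5: 'd' vs 'a' => differ
Total differences (Hamming distance): 6

6


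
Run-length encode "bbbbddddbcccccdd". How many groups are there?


Input: bbbbddddbcccccdd
Scanning for consecutive runs:
  Group 1: 'b' x 4 (positions 0-3)
  Group 2: 'd' x 4 (positions 4-7)
  Group 3: 'b' x 1 (positions 8-8)
  Group 4: 'c' x 5 (positions 9-13)
  Group 5: 'd' x 2 (positions 14-15)
Total groups: 5

5


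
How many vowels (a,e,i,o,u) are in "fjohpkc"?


Input: fjohpkc
Checking each character:
  'f' at position 0: consonant
  'j' at position 1: consonant
  'o' at position 2: vowel (running total: 1)
  'h' at position 3: consonant
  'p' at position 4: consonant
  'k' at position 5: consonant
  'c' at position 6: consonant
Total vowels: 1

1


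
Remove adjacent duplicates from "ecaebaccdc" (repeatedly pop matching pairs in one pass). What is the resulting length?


Input: ecaebaccdc
Stack-based adjacent duplicate removal:
  Read 'e': push. Stack: e
  Read 'c': push. Stack: ec
  Read 'a': push. Stack: eca
  Read 'e': push. Stack: ecae
  Read 'b': push. Stack: ecaeb
  Read 'a': push. Stack: ecaeba
  Read 'c': push. Stack: ecaebac
  Read 'c': matches stack top 'c' => pop. Stack: ecaeba
  Read 'd': push. Stack: ecaebad
  Read 'c': push. Stack: ecaebadc
Final stack: "ecaebadc" (length 8)

8


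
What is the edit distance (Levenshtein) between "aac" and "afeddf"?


Computing edit distance: "aac" -> "afeddf"
DP table:
           a    f    e    d    d    f
      0    1    2    3    4    5    6
  a   1    0    1    2    3    4    5
  a   2    1    1    2    3    4    5
  c   3    2    2    2    3    4    5
Edit distance = dp[3][6] = 5

5


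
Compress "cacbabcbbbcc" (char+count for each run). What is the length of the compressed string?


Input: cacbabcbbbcc
Runs:
  'c' x 1 => "c1"
  'a' x 1 => "a1"
  'c' x 1 => "c1"
  'b' x 1 => "b1"
  'a' x 1 => "a1"
  'b' x 1 => "b1"
  'c' x 1 => "c1"
  'b' x 3 => "b3"
  'c' x 2 => "c2"
Compressed: "c1a1c1b1a1b1c1b3c2"
Compressed length: 18

18


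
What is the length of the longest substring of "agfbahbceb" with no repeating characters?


Input: "agfbahbceb"
Sliding window (track last position of each char):
  Position 0 ('a'): window [0,0] length 1 -- new best
  Position 1 ('g'): window [0,1] length 2 -- new best
  Position 2 ('f'): window [0,2] length 3 -- new best
  Position 3 ('b'): window [0,3] length 4 -- new best
  Position 4 ('a'): repeat (last at 0), move window start to 1
  Position 4 ('a'): window [1,4] length 4
  Position 5 ('h'): window [1,5] length 5 -- new best
  Position 6 ('b'): repeat (last at 3), move window start to 4
  Position 6 ('b'): window [4,6] length 3
  Position 7 ('c'): window [4,7] length 4
  Position 8 ('e'): window [4,8] length 5
  Position 9 ('b'): repeat (last at 6), move window start to 7
  Position 9 ('b'): window [7,9] length 3
Longest substring with no repeats: "gfbah" with length 5

5


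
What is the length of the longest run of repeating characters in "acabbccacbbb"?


Input: "acabbccacbbb"
Scanning for longest run:
  Position 1 ('c'): new char, reset run to 1
  Position 2 ('a'): new char, reset run to 1
  Position 3 ('b'): new char, reset run to 1
  Position 4 ('b'): continues run of 'b', length=2
  Position 5 ('c'): new char, reset run to 1
  Position 6 ('c'): continues run of 'c', length=2
  Position 7 ('a'): new char, reset run to 1
  Position 8 ('c'): new char, reset run to 1
  Position 9 ('b'): new char, reset run to 1
  Position 10 ('b'): continues run of 'b', length=2
  Position 11 ('b'): continues run of 'b', length=3
Longest run: 'b' with length 3

3


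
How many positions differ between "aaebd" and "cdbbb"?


Comparing "aaebd" and "cdbbb" position by position:
  Position 0: 'a' vs 'c' => DIFFER
  Position 1: 'a' vs 'd' => DIFFER
  Position 2: 'e' vs 'b' => DIFFER
  Position 3: 'b' vs 'b' => same
  Position 4: 'd' vs 'b' => DIFFER
Positions that differ: 4

4


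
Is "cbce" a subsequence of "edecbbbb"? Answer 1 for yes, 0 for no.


Check if "cbce" is a subsequence of "edecbbbb"
Greedy scan:
  Position 0 ('e'): no match needed
  Position 1 ('d'): no match needed
  Position 2 ('e'): no match needed
  Position 3 ('c'): matches sub[0] = 'c'
  Position 4 ('b'): matches sub[1] = 'b'
  Position 5 ('b'): no match needed
  Position 6 ('b'): no match needed
  Position 7 ('b'): no match needed
Only matched 2/4 characters => not a subsequence

0


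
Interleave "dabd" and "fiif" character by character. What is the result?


Interleaving "dabd" and "fiif":
  Position 0: 'd' from first, 'f' from second => "df"
  Position 1: 'a' from first, 'i' from second => "ai"
  Position 2: 'b' from first, 'i' from second => "bi"
  Position 3: 'd' from first, 'f' from second => "df"
Result: dfaibidf

dfaibidf


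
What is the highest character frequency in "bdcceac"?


Input: bdcceac
Character counts:
  'a': 1
  'b': 1
  'c': 3
  'd': 1
  'e': 1
Maximum frequency: 3

3


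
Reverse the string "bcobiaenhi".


Input: bcobiaenhi
Reading characters right to left:
  Position 9: 'i'
  Position 8: 'h'
  Position 7: 'n'
  Position 6: 'e'
  Position 5: 'a'
  Position 4: 'i'
  Position 3: 'b'
  Position 2: 'o'
  Position 1: 'c'
  Position 0: 'b'
Reversed: ihneaibocb

ihneaibocb


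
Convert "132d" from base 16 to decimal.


Input: "132d" in base 16
Positional expansion:
  Digit '1' (value 1) x 16^3 = 4096
  Digit '3' (value 3) x 16^2 = 768
  Digit '2' (value 2) x 16^1 = 32
  Digit 'd' (value 13) x 16^0 = 13
Sum = 4909

4909


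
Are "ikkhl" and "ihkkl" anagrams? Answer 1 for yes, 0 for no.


Strings: "ikkhl", "ihkkl"
Sorted first:  hikkl
Sorted second: hikkl
Sorted forms match => anagrams

1


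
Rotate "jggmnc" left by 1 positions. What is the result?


Input: "jggmnc", rotate left by 1
First 1 characters: "j"
Remaining characters: "ggmnc"
Concatenate remaining + first: "ggmnc" + "j" = "ggmncj"

ggmncj


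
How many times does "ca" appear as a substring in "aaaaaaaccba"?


Searching for "ca" in "aaaaaaaccba"
Scanning each position:
  Position 0: "aa" => no
  Position 1: "aa" => no
  Position 2: "aa" => no
  Position 3: "aa" => no
  Position 4: "aa" => no
  Position 5: "aa" => no
  Position 6: "ac" => no
  Position 7: "cc" => no
  Position 8: "cb" => no
  Position 9: "ba" => no
Total occurrences: 0

0


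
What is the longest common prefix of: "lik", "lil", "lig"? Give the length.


Words: lik, lil, lig
  Position 0: all 'l' => match
  Position 1: all 'i' => match
  Position 2: ('k', 'l', 'g') => mismatch, stop
LCP = "li" (length 2)

2


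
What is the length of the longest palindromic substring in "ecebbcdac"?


Input: "ecebbcdac"
Checking substrings for palindromes:
  [0:3] "ece" (len 3) => palindrome
  [3:5] "bb" (len 2) => palindrome
Longest palindromic substring: "ece" with length 3

3


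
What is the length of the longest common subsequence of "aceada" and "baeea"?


LCS of "aceada" and "baeea"
DP table:
           b    a    e    e    a
      0    0    0    0    0    0
  a   0    0    1    1    1    1
  c   0    0    1    1    1    1
  e   0    0    1    2    2    2
  a   0    0    1    2    2    3
  d   0    0    1    2    2    3
  a   0    0    1    2    2    3
LCS length = dp[6][5] = 3

3


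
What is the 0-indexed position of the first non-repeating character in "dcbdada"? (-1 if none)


Input: dcbdada
Character frequencies:
  'a': 2
  'b': 1
  'c': 1
  'd': 3
Scanning left to right for freq == 1:
  Position 0 ('d'): freq=3, skip
  Position 1 ('c'): unique! => answer = 1

1


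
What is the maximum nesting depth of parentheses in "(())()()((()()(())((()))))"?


Input: "(())()()((()()(())((()))))"
Tracking depth:
  Position 0 '(': depth becomes 1
  Position 1 '(': depth becomes 2
  Position 2 ')': depth becomes 1
  Position 3 ')': depth becomes 0
  Position 4 '(': depth becomes 1
  Position 5 ')': depth becomes 0
  Position 6 '(': depth becomes 1
  Position 7 ')': depth becomes 0
  Position 8 '(': depth becomes 1
  Position 9 '(': depth becomes 2
  Position 10 '(': depth becomes 3
  Position 11 ')': depth becomes 2
  Position 12 '(': depth becomes 3
  Position 13 ')': depth becomes 2
  Position 14 '(': depth becomes 3
  Position 15 '(': depth becomes 4
  Position 16 ')': depth becomes 3
  Position 17 ')': depth becomes 2
  Position 18 '(': depth becomes 3
  Position 19 '(': depth becomes 4
  Position 20 '(': depth becomes 5
  Position 21 ')': depth becomes 4
  Position 22 ')': depth becomes 3
  Position 23 ')': depth becomes 2
  Position 24 ')': depth becomes 1
  Position 25 ')': depth becomes 0
Maximum depth reached: 5

5


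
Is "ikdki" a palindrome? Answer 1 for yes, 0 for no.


Input: ikdki
Reversed: ikdki
  Compare pos 0 ('i') with pos 4 ('i'): match
  Compare pos 1 ('k') with pos 3 ('k'): match
Result: palindrome

1


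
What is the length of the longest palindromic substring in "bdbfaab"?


Input: "bdbfaab"
Checking substrings for palindromes:
  [0:3] "bdb" (len 3) => palindrome
  [4:6] "aa" (len 2) => palindrome
Longest palindromic substring: "bdb" with length 3

3


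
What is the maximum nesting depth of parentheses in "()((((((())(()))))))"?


Input: "()((((((())(()))))))"
Tracking depth:
  Position 0 '(': depth becomes 1
  Position 1 ')': depth becomes 0
  Position 2 '(': depth becomes 1
  Position 3 '(': depth becomes 2
  Position 4 '(': depth becomes 3
  Position 5 '(': depth becomes 4
  Position 6 '(': depth becomes 5
  Position 7 '(': depth becomes 6
  Position 8 '(': depth becomes 7
  Position 9 ')': depth becomes 6
  Position 10 ')': depth becomes 5
  Position 11 '(': depth becomes 6
  Position 12 '(': depth becomes 7
  Position 13 ')': depth becomes 6
  Position 14 ')': depth becomes 5
  Position 15 ')': depth becomes 4
  Position 16 ')': depth becomes 3
  Position 17 ')': depth becomes 2
  Position 18 ')': depth becomes 1
  Position 19 ')': depth becomes 0
Maximum depth reached: 7

7


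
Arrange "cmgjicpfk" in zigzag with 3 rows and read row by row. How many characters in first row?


Zigzag "cmgjicpfk" into 3 rows:
Placing characters:
  'c' => row 0
  'm' => row 1
  'g' => row 2
  'j' => row 1
  'i' => row 0
  'c' => row 1
  'p' => row 2
  'f' => row 1
  'k' => row 0
Rows:
  Row 0: "cik"
  Row 1: "mjcf"
  Row 2: "gp"
First row length: 3

3


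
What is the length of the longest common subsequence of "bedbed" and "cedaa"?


LCS of "bedbed" and "cedaa"
DP table:
           c    e    d    a    a
      0    0    0    0    0    0
  b   0    0    0    0    0    0
  e   0    0    1    1    1    1
  d   0    0    1    2    2    2
  b   0    0    1    2    2    2
  e   0    0    1    2    2    2
  d   0    0    1    2    2    2
LCS length = dp[6][5] = 2

2


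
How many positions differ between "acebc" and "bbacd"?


Comparing "acebc" and "bbacd" position by position:
  Position 0: 'a' vs 'b' => DIFFER
  Position 1: 'c' vs 'b' => DIFFER
  Position 2: 'e' vs 'a' => DIFFER
  Position 3: 'b' vs 'c' => DIFFER
  Position 4: 'c' vs 'd' => DIFFER
Positions that differ: 5

5


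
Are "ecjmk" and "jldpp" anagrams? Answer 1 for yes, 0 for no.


Strings: "ecjmk", "jldpp"
Sorted first:  cejkm
Sorted second: djlpp
Differ at position 0: 'c' vs 'd' => not anagrams

0


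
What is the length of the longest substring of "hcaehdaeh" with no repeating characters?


Input: "hcaehdaeh"
Sliding window (track last position of each char):
  Position 0 ('h'): window [0,0] length 1 -- new best
  Position 1 ('c'): window [0,1] length 2 -- new best
  Position 2 ('a'): window [0,2] length 3 -- new best
  Position 3 ('e'): window [0,3] length 4 -- new best
  Position 4 ('h'): repeat (last at 0), move window start to 1
  Position 4 ('h'): window [1,4] length 4
  Position 5 ('d'): window [1,5] length 5 -- new best
  Position 6 ('a'): repeat (last at 2), move window start to 3
  Position 6 ('a'): window [3,6] length 4
  Position 7 ('e'): repeat (last at 3), move window start to 4
  Position 7 ('e'): window [4,7] length 4
  Position 8 ('h'): repeat (last at 4), move window start to 5
  Position 8 ('h'): window [5,8] length 4
Longest substring with no repeats: "caehd" with length 5

5


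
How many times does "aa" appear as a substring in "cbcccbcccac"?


Searching for "aa" in "cbcccbcccac"
Scanning each position:
  Position 0: "cb" => no
  Position 1: "bc" => no
  Position 2: "cc" => no
  Position 3: "cc" => no
  Position 4: "cb" => no
  Position 5: "bc" => no
  Position 6: "cc" => no
  Position 7: "cc" => no
  Position 8: "ca" => no
  Position 9: "ac" => no
Total occurrences: 0

0


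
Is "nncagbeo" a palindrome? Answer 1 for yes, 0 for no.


Input: nncagbeo
Reversed: oebgacnn
  Compare pos 0 ('n') with pos 7 ('o'): MISMATCH
  Compare pos 1 ('n') with pos 6 ('e'): MISMATCH
  Compare pos 2 ('c') with pos 5 ('b'): MISMATCH
  Compare pos 3 ('a') with pos 4 ('g'): MISMATCH
Result: not a palindrome

0


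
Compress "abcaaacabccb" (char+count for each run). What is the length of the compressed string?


Input: abcaaacabccb
Runs:
  'a' x 1 => "a1"
  'b' x 1 => "b1"
  'c' x 1 => "c1"
  'a' x 3 => "a3"
  'c' x 1 => "c1"
  'a' x 1 => "a1"
  'b' x 1 => "b1"
  'c' x 2 => "c2"
  'b' x 1 => "b1"
Compressed: "a1b1c1a3c1a1b1c2b1"
Compressed length: 18

18


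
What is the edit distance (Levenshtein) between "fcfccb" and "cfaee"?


Computing edit distance: "fcfccb" -> "cfaee"
DP table:
           c    f    a    e    e
      0    1    2    3    4    5
  f   1    1    1    2    3    4
  c   2    1    2    2    3    4
  f   3    2    1    2    3    4
  c   4    3    2    2    3    4
  c   5    4    3    3    3    4
  b   6    5    4    4    4    4
Edit distance = dp[6][5] = 4

4


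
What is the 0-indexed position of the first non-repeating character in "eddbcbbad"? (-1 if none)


Input: eddbcbbad
Character frequencies:
  'a': 1
  'b': 3
  'c': 1
  'd': 3
  'e': 1
Scanning left to right for freq == 1:
  Position 0 ('e'): unique! => answer = 0

0


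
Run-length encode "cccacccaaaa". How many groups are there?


Input: cccacccaaaa
Scanning for consecutive runs:
  Group 1: 'c' x 3 (positions 0-2)
  Group 2: 'a' x 1 (positions 3-3)
  Group 3: 'c' x 3 (positions 4-6)
  Group 4: 'a' x 4 (positions 7-10)
Total groups: 4

4


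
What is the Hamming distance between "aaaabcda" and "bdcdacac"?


Comparing "aaaabcda" and "bdcdacac" position by position:
  Position 0: 'a' vs 'b' => differ
  Position 1: 'a' vs 'd' => differ
  Position 2: 'a' vs 'c' => differ
  Position 3: 'a' vs 'd' => differ
  Position 4: 'b' vs 'a' => differ
  Position 5: 'c' vs 'c' => same
  Position 6: 'd' vs 'a' => differ
  Position 7: 'a' vs 'c' => differ
Total differences (Hamming distance): 7

7


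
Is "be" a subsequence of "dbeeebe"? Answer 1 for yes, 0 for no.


Check if "be" is a subsequence of "dbeeebe"
Greedy scan:
  Position 0 ('d'): no match needed
  Position 1 ('b'): matches sub[0] = 'b'
  Position 2 ('e'): matches sub[1] = 'e'
  Position 3 ('e'): no match needed
  Position 4 ('e'): no match needed
  Position 5 ('b'): no match needed
  Position 6 ('e'): no match needed
All 2 characters matched => is a subsequence

1


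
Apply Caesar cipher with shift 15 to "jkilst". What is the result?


Caesar cipher: shift "jkilst" by 15
  'j' (pos 9) + 15 = pos 24 = 'y'
  'k' (pos 10) + 15 = pos 25 = 'z'
  'i' (pos 8) + 15 = pos 23 = 'x'
  'l' (pos 11) + 15 = pos 0 = 'a'
  's' (pos 18) + 15 = pos 7 = 'h'
  't' (pos 19) + 15 = pos 8 = 'i'
Result: yzxahi

yzxahi


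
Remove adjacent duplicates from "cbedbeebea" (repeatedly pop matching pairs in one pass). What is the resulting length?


Input: cbedbeebea
Stack-based adjacent duplicate removal:
  Read 'c': push. Stack: c
  Read 'b': push. Stack: cb
  Read 'e': push. Stack: cbe
  Read 'd': push. Stack: cbed
  Read 'b': push. Stack: cbedb
  Read 'e': push. Stack: cbedbe
  Read 'e': matches stack top 'e' => pop. Stack: cbedb
  Read 'b': matches stack top 'b' => pop. Stack: cbed
  Read 'e': push. Stack: cbede
  Read 'a': push. Stack: cbedea
Final stack: "cbedea" (length 6)

6


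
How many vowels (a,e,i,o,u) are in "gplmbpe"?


Input: gplmbpe
Checking each character:
  'g' at position 0: consonant
  'p' at position 1: consonant
  'l' at position 2: consonant
  'm' at position 3: consonant
  'b' at position 4: consonant
  'p' at position 5: consonant
  'e' at position 6: vowel (running total: 1)
Total vowels: 1

1


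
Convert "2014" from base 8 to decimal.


Input: "2014" in base 8
Positional expansion:
  Digit '2' (value 2) x 8^3 = 1024
  Digit '0' (value 0) x 8^2 = 0
  Digit '1' (value 1) x 8^1 = 8
  Digit '4' (value 4) x 8^0 = 4
Sum = 1036

1036


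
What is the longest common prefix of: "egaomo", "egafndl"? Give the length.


Words: egaomo, egafndl
  Position 0: all 'e' => match
  Position 1: all 'g' => match
  Position 2: all 'a' => match
  Position 3: ('o', 'f') => mismatch, stop
LCP = "ega" (length 3)

3


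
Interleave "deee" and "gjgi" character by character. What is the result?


Interleaving "deee" and "gjgi":
  Position 0: 'd' from first, 'g' from second => "dg"
  Position 1: 'e' from first, 'j' from second => "ej"
  Position 2: 'e' from first, 'g' from second => "eg"
  Position 3: 'e' from first, 'i' from second => "ei"
Result: dgejegei

dgejegei


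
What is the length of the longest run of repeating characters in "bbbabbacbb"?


Input: "bbbabbacbb"
Scanning for longest run:
  Position 1 ('b'): continues run of 'b', length=2
  Position 2 ('b'): continues run of 'b', length=3
  Position 3 ('a'): new char, reset run to 1
  Position 4 ('b'): new char, reset run to 1
  Position 5 ('b'): continues run of 'b', length=2
  Position 6 ('a'): new char, reset run to 1
  Position 7 ('c'): new char, reset run to 1
  Position 8 ('b'): new char, reset run to 1
  Position 9 ('b'): continues run of 'b', length=2
Longest run: 'b' with length 3

3


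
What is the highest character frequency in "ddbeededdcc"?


Input: ddbeededdcc
Character counts:
  'b': 1
  'c': 2
  'd': 5
  'e': 3
Maximum frequency: 5

5


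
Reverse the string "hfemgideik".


Input: hfemgideik
Reading characters right to left:
  Position 9: 'k'
  Position 8: 'i'
  Position 7: 'e'
  Position 6: 'd'
  Position 5: 'i'
  Position 4: 'g'
  Position 3: 'm'
  Position 2: 'e'
  Position 1: 'f'
  Position 0: 'h'
Reversed: kiedigmefh

kiedigmefh


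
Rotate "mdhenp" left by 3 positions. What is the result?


Input: "mdhenp", rotate left by 3
First 3 characters: "mdh"
Remaining characters: "enp"
Concatenate remaining + first: "enp" + "mdh" = "enpmdh"

enpmdh


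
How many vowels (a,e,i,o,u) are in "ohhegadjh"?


Input: ohhegadjh
Checking each character:
  'o' at position 0: vowel (running total: 1)
  'h' at position 1: consonant
  'h' at position 2: consonant
  'e' at position 3: vowel (running total: 2)
  'g' at position 4: consonant
  'a' at position 5: vowel (running total: 3)
  'd' at position 6: consonant
  'j' at position 7: consonant
  'h' at position 8: consonant
Total vowels: 3

3


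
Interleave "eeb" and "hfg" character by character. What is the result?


Interleaving "eeb" and "hfg":
  Position 0: 'e' from first, 'h' from second => "eh"
  Position 1: 'e' from first, 'f' from second => "ef"
  Position 2: 'b' from first, 'g' from second => "bg"
Result: ehefbg

ehefbg


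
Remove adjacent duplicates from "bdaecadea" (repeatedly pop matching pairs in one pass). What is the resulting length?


Input: bdaecadea
Stack-based adjacent duplicate removal:
  Read 'b': push. Stack: b
  Read 'd': push. Stack: bd
  Read 'a': push. Stack: bda
  Read 'e': push. Stack: bdae
  Read 'c': push. Stack: bdaec
  Read 'a': push. Stack: bdaeca
  Read 'd': push. Stack: bdaecad
  Read 'e': push. Stack: bdaecade
  Read 'a': push. Stack: bdaecadea
Final stack: "bdaecadea" (length 9)

9


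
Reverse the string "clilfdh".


Input: clilfdh
Reading characters right to left:
  Position 6: 'h'
  Position 5: 'd'
  Position 4: 'f'
  Position 3: 'l'
  Position 2: 'i'
  Position 1: 'l'
  Position 0: 'c'
Reversed: hdflilc

hdflilc


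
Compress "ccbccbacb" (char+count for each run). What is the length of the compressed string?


Input: ccbccbacb
Runs:
  'c' x 2 => "c2"
  'b' x 1 => "b1"
  'c' x 2 => "c2"
  'b' x 1 => "b1"
  'a' x 1 => "a1"
  'c' x 1 => "c1"
  'b' x 1 => "b1"
Compressed: "c2b1c2b1a1c1b1"
Compressed length: 14

14


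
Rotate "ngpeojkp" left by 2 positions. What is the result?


Input: "ngpeojkp", rotate left by 2
First 2 characters: "ng"
Remaining characters: "peojkp"
Concatenate remaining + first: "peojkp" + "ng" = "peojkpng"

peojkpng


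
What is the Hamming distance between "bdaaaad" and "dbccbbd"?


Comparing "bdaaaad" and "dbccbbd" position by position:
  Position 0: 'b' vs 'd' => differ
  Position 1: 'd' vs 'b' => differ
  Position 2: 'a' vs 'c' => differ
  Position 3: 'a' vs 'c' => differ
  Position 4: 'a' vs 'b' => differ
  Position 5: 'a' vs 'b' => differ
  Position 6: 'd' vs 'd' => same
Total differences (Hamming distance): 6

6


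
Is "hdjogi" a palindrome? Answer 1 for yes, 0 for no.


Input: hdjogi
Reversed: igojdh
  Compare pos 0 ('h') with pos 5 ('i'): MISMATCH
  Compare pos 1 ('d') with pos 4 ('g'): MISMATCH
  Compare pos 2 ('j') with pos 3 ('o'): MISMATCH
Result: not a palindrome

0


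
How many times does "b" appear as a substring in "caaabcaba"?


Searching for "b" in "caaabcaba"
Scanning each position:
  Position 0: "c" => no
  Position 1: "a" => no
  Position 2: "a" => no
  Position 3: "a" => no
  Position 4: "b" => MATCH
  Position 5: "c" => no
  Position 6: "a" => no
  Position 7: "b" => MATCH
  Position 8: "a" => no
Total occurrences: 2

2


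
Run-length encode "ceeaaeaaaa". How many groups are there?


Input: ceeaaeaaaa
Scanning for consecutive runs:
  Group 1: 'c' x 1 (positions 0-0)
  Group 2: 'e' x 2 (positions 1-2)
  Group 3: 'a' x 2 (positions 3-4)
  Group 4: 'e' x 1 (positions 5-5)
  Group 5: 'a' x 4 (positions 6-9)
Total groups: 5

5


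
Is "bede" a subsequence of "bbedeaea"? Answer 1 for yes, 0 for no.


Check if "bede" is a subsequence of "bbedeaea"
Greedy scan:
  Position 0 ('b'): matches sub[0] = 'b'
  Position 1 ('b'): no match needed
  Position 2 ('e'): matches sub[1] = 'e'
  Position 3 ('d'): matches sub[2] = 'd'
  Position 4 ('e'): matches sub[3] = 'e'
  Position 5 ('a'): no match needed
  Position 6 ('e'): no match needed
  Position 7 ('a'): no match needed
All 4 characters matched => is a subsequence

1


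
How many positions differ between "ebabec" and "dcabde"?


Comparing "ebabec" and "dcabde" position by position:
  Position 0: 'e' vs 'd' => DIFFER
  Position 1: 'b' vs 'c' => DIFFER
  Position 2: 'a' vs 'a' => same
  Position 3: 'b' vs 'b' => same
  Position 4: 'e' vs 'd' => DIFFER
  Position 5: 'c' vs 'e' => DIFFER
Positions that differ: 4

4


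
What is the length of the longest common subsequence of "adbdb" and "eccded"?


LCS of "adbdb" and "eccded"
DP table:
           e    c    c    d    e    d
      0    0    0    0    0    0    0
  a   0    0    0    0    0    0    0
  d   0    0    0    0    1    1    1
  b   0    0    0    0    1    1    1
  d   0    0    0    0    1    1    2
  b   0    0    0    0    1    1    2
LCS length = dp[5][6] = 2

2


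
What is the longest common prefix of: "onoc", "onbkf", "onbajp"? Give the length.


Words: onoc, onbkf, onbajp
  Position 0: all 'o' => match
  Position 1: all 'n' => match
  Position 2: ('o', 'b', 'b') => mismatch, stop
LCP = "on" (length 2)

2


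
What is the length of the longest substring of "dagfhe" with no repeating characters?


Input: "dagfhe"
Sliding window (track last position of each char):
  Position 0 ('d'): window [0,0] length 1 -- new best
  Position 1 ('a'): window [0,1] length 2 -- new best
  Position 2 ('g'): window [0,2] length 3 -- new best
  Position 3 ('f'): window [0,3] length 4 -- new best
  Position 4 ('h'): window [0,4] length 5 -- new best
  Position 5 ('e'): window [0,5] length 6 -- new best
Longest substring with no repeats: "dagfhe" with length 6

6


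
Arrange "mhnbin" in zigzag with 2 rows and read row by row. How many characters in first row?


Zigzag "mhnbin" into 2 rows:
Placing characters:
  'm' => row 0
  'h' => row 1
  'n' => row 0
  'b' => row 1
  'i' => row 0
  'n' => row 1
Rows:
  Row 0: "mni"
  Row 1: "hbn"
First row length: 3

3


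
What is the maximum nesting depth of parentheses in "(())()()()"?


Input: "(())()()()"
Tracking depth:
  Position 0 '(': depth becomes 1
  Position 1 '(': depth becomes 2
  Position 2 ')': depth becomes 1
  Position 3 ')': depth becomes 0
  Position 4 '(': depth becomes 1
  Position 5 ')': depth becomes 0
  Position 6 '(': depth becomes 1
  Position 7 ')': depth becomes 0
  Position 8 '(': depth becomes 1
  Position 9 ')': depth becomes 0
Maximum depth reached: 2

2


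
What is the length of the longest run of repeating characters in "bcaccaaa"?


Input: "bcaccaaa"
Scanning for longest run:
  Position 1 ('c'): new char, reset run to 1
  Position 2 ('a'): new char, reset run to 1
  Position 3 ('c'): new char, reset run to 1
  Position 4 ('c'): continues run of 'c', length=2
  Position 5 ('a'): new char, reset run to 1
  Position 6 ('a'): continues run of 'a', length=2
  Position 7 ('a'): continues run of 'a', length=3
Longest run: 'a' with length 3

3
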